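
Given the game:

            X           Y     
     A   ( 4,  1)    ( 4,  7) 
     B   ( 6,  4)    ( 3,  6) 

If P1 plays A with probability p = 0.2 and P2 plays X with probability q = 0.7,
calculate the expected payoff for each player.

E[P1] = 4.88, E[P2] = 4.24

Work:
E[P1] = p·q·π₁(A,X) + p·(1-q)·π₁(A,Y) + (1-p)·q·π₁(B,X) + (1-p)·(1-q)·π₁(B,Y)
= 0.2·0.7·4 + 0.2·0.3·4 + 0.8·0.7·6 + 0.8·0.3·3
= 4.88

E[P2] = 4.24 (similar calculation)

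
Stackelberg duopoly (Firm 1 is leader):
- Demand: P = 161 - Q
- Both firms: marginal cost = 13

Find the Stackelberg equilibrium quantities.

q₁* (leader) = 74.0, q₂* (follower) = 37.0

Work:
Follower's reaction: q₂ = (a - c - q₁)/2
Leader substitutes: π₁ = q₁·(a - q₁ - (a-c-q₁)/2 - c)
FOC: q₁* = (161 - 13)/2 = 74.00
Then: q₂* = (161 - 13 - 74.0)/2 = 37.00
Leader has first-mover advantage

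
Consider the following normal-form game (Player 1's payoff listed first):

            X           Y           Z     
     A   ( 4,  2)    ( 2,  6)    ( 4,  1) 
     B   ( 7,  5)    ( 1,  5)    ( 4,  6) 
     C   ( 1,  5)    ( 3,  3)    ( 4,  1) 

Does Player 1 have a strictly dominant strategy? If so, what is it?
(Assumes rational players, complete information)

No strictly dominant strategy exists for Player 1

Work:
A strategy strictly dominates another if it gives a strictly higher payoff against every opponent action. Compare each pair of P1's strategies column-by-column:
  A vs B: [4 vs 7, 2 vs 1, 4 vs 4] → A does not strictly dominate B (column X: 4 ≤ 7)
  A vs C: [4 vs 1, 2 vs 3, 4 vs 4] → A does not strictly dominate C (column Y: 2 ≤ 3)
  B vs A: [7 vs 4, 1 vs 2, 4 vs 4] → B does not strictly dominate A (column Y: 1 ≤ 2)
  B vs C: [7 vs 1, 1 vs 3, 4 vs 4] → B does not strictly dominate C (column Y: 1 ≤ 3)
  C vs A: [1 vs 4, 3 vs 2, 4 vs 4] → C does not strictly dominate A (column X: 1 ≤ 4)
  C vs B: [1 vs 7, 3 vs 1, 4 vs 4] → C does not strictly dominate B (column X: 1 ≤ 7)
No single strategy strictly dominates all others → no strictly dominant strategy.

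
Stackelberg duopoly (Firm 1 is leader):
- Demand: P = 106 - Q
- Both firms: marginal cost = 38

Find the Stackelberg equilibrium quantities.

q₁* (leader) = 34.0, q₂* (follower) = 17.0

Work:
Follower's reaction: q₂ = (a - c - q₁)/2
Leader substitutes: π₁ = q₁·(a - q₁ - (a-c-q₁)/2 - c)
FOC: q₁* = (106 - 38)/2 = 34.00
Then: q₂* = (106 - 38 - 34.0)/2 = 17.00
Leader has first-mover advantage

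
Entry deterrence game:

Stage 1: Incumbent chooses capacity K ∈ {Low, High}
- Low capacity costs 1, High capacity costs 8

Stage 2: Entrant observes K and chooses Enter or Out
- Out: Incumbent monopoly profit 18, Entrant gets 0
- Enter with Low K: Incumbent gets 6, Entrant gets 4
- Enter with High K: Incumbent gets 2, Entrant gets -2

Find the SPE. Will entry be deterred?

SPE: (High, Enter|Low, Out|High); Entry deterred. Incumbent net profit = 10

Work:
After Low K: Entrant enters (4 > 0)
After High K: Entrant stays out (-2 < 0)
Incumbent: Low → 6−1=5, High → 18−8=10
Incumbent chooses High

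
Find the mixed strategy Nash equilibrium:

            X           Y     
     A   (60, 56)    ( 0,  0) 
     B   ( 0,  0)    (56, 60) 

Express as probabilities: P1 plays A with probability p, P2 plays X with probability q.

p = 0.5172, q = 0.4828

Work:
Find probabilities that make opponent indifferent:
P2 chooses q to make P1 indifferent between A and B
P1 chooses p to make P2 indifferent between X and Y
Mixed NE: P1 plays (A: 0.5172, B: 0.4828), P2 plays (X: 0.4828, Y: 0.5172)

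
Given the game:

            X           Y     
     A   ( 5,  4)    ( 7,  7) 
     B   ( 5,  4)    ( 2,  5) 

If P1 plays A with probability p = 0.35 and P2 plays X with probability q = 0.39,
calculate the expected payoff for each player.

E[P1] = 4.2375, E[P2] = 5.037

Work:
E[P1] = p·q·π₁(A,X) + p·(1-q)·π₁(A,Y) + (1-p)·q·π₁(B,X) + (1-p)·(1-q)·π₁(B,Y)
= 0.35·0.39·5 + 0.35·0.61·7 + 0.65·0.39·5 + 0.65·0.61·2
= 4.2375

E[P2] = 5.037 (similar calculation)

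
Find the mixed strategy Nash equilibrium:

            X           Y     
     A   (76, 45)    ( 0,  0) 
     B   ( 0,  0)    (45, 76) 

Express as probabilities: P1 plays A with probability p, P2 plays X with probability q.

p = 0.6281, q = 0.3719

Work:
Find probabilities that make opponent indifferent:
P2 chooses q to make P1 indifferent between A and B
P1 chooses p to make P2 indifferent between X and Y
Mixed NE: P1 plays (A: 0.6281, B: 0.3719), P2 plays (X: 0.3719, Y: 0.6281)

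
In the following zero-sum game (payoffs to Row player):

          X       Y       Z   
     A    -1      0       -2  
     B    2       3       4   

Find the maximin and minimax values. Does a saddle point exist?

Maximin = 2, Minimax = 2, Saddle: True

Work:
Row minimums: [-2, 2] → maximin = 2
Column maximums: [2, 3, 4] → minimax = 2
Saddle point exists! Game value = 2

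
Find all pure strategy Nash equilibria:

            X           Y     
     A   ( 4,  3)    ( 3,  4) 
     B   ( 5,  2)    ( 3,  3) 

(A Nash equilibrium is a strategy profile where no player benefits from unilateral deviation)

Nash equilibrium: (A, Y), (B, Y)

Work:
Best responses:
  P1 vs X: payoffs [4, 5] → best response B (payoff 5)
  P1 vs Y: payoffs [3, 3] → best response A/B (payoff 3)
  P2 vs A: payoffs [3, 4] → best response Y (payoff 4)
  P2 vs B: payoffs [2, 3] → best response Y (payoff 3)
Mutual best responses: (A,Y), (B,Y) → Nash equilibria.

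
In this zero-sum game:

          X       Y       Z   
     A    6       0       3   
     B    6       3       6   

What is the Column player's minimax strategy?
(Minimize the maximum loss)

Column should play Y, value = 3

Work:
Column player minimizes Row's maximum payoff:
Column X: max payoff to Row = 6
Column Y: max payoff to Row = 3
Column Z: max payoff to Row = 6
Minimum is 3, achieved by column Y.
Minimax strategy: Y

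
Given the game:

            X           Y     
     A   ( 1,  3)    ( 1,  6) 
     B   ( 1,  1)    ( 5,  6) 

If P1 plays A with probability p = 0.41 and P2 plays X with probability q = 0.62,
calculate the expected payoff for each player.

E[P1] = 1.8968, E[P2] = 3.4084

Work:
E[P1] = p·q·π₁(A,X) + p·(1-q)·π₁(A,Y) + (1-p)·q·π₁(B,X) + (1-p)·(1-q)·π₁(B,Y)
= 0.41·0.62·1 + 0.41·0.38·1 + 0.59·0.62·1 + 0.59·0.38·5
= 1.8968

E[P2] = 3.4084 (similar calculation)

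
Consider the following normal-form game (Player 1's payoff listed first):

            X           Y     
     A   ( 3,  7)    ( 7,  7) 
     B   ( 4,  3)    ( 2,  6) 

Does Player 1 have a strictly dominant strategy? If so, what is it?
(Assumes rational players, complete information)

No strictly dominant strategy exists for Player 1

Work:
A strategy strictly dominates another if it gives a strictly higher payoff against every opponent action. Compare each pair of P1's strategies column-by-column:
  A vs B: [3 vs 4, 7 vs 2] → A does not strictly dominate B (column X: 3 ≤ 4)
  B vs A: [4 vs 3, 2 vs 7] → B does not strictly dominate A (column Y: 2 ≤ 7)
No single strategy strictly dominates all others → no strictly dominant strategy.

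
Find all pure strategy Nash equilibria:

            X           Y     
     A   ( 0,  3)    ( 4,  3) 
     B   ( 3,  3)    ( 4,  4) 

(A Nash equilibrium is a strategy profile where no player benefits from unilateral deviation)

Nash equilibrium: (A, Y), (B, Y)

Work:
Best responses:
  P1 vs X: payoffs [0, 3] → best response B (payoff 3)
  P1 vs Y: payoffs [4, 4] → best response A/B (payoff 4)
  P2 vs A: payoffs [3, 3] → best response X/Y (payoff 3)
  P2 vs B: payoffs [3, 4] → best response Y (payoff 4)
Mutual best responses: (A,Y), (B,Y) → Nash equilibria.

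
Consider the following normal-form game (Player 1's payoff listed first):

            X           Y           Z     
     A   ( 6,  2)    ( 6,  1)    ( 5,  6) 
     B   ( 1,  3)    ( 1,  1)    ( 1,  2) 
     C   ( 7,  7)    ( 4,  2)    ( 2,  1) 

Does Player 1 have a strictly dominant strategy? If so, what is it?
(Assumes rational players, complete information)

No strictly dominant strategy exists for Player 1

Work:
A strategy strictly dominates another if it gives a strictly higher payoff against every opponent action. Compare each pair of P1's strategies column-by-column:
  A vs B: [6 vs 1, 6 vs 1, 5 vs 1] → A strictly dominates B
  A vs C: [6 vs 7, 6 vs 4, 5 vs 2] → A does not strictly dominate C (column X: 6 ≤ 7)
  B vs A: [1 vs 6, 1 vs 6, 1 vs 5] → B does not strictly dominate A (column X: 1 ≤ 6)
  B vs C: [1 vs 7, 1 vs 4, 1 vs 2] → B does not strictly dominate C (column X: 1 ≤ 7)
  C vs A: [7 vs 6, 4 vs 6, 2 vs 5] → C does not strictly dominate A (column Y: 4 ≤ 6)
  C vs B: [7 vs 1, 4 vs 1, 2 vs 1] → C strictly dominates B
No single strategy strictly dominates all others → no strictly dominant strategy.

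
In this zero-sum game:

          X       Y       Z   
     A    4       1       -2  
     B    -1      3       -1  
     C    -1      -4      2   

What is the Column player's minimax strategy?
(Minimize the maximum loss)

Column should play Z, value = 2

Work:
Column player minimizes Row's maximum payoff:
Column X: max payoff to Row = 4
Column Y: max payoff to Row = 3
Column Z: max payoff to Row = 2
Minimum is 2, achieved by column Z.
Minimax strategy: Z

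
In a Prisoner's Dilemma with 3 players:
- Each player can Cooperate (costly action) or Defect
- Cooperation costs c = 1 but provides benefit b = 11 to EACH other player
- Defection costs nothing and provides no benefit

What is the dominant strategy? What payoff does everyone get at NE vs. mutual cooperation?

Dominant: Defect; NE payoff = 0; Coop payoff = 21

Work:
Defect dominates (saves cost c = 1, benefit to others is external)
NE: All defect → everyone gets 0
If all cooperate: each receives (2)×11 - 1 = 21
Social dilemma: 21 > 0 but NE gives 0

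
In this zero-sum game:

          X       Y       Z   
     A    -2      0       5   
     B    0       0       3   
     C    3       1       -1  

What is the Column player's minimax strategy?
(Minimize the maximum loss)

Column should play Y, value = 1

Work:
Column player minimizes Row's maximum payoff:
Column X: max payoff to Row = 3
Column Y: max payoff to Row = 1
Column Z: max payoff to Row = 5
Minimum is 1, achieved by column Y.
Minimax strategy: Y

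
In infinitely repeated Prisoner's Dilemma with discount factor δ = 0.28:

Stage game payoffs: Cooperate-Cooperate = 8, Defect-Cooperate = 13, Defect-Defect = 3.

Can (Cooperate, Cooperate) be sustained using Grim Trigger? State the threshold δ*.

δ* = 0.5; since δ = 0.28 < 0.5, cooperation cannot be sustained

Work:
For Grim Trigger:
Cooperate forever: 8/(1-δ)
Defect then punished: 13 + 3·δ/(1-δ)
Need: 8/(1-δ) ≥ 13 + 3·δ/(1-δ)
Solving: δ ≥ (T-R)/(T-P) = (13-8)/(13-3) = 0.5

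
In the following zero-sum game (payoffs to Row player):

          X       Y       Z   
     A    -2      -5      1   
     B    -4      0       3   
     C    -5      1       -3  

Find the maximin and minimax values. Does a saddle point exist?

Maximin = -4, Minimax = -2, Saddle: False

Work:
Row minimums: [-5, -4, -5] → maximin = -4
Column maximums: [-2, 1, 3] → minimax = -2
No saddle point (maximin ≠ minimax). Mixed strategy needed.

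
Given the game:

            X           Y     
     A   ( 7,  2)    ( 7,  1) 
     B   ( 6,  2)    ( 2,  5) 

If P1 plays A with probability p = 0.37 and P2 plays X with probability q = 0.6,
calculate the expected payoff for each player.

E[P1] = 5.362, E[P2] = 2.608

Work:
E[P1] = p·q·π₁(A,X) + p·(1-q)·π₁(A,Y) + (1-p)·q·π₁(B,X) + (1-p)·(1-q)·π₁(B,Y)
= 0.37·0.6·7 + 0.37·0.4·7 + 0.63·0.6·6 + 0.63·0.4·2
= 5.362

E[P2] = 2.608 (similar calculation)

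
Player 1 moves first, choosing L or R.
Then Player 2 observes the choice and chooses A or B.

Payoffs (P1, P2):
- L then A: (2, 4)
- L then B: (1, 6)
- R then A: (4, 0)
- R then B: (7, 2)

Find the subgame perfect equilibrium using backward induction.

P1 plays R, P2 plays B after L and B after R; Payoff (7, 2)

Work:
Backward induction:
After L: P2 chooses B → P1 gets 1
After R: P2 chooses B → P1 gets 7
P1 chooses R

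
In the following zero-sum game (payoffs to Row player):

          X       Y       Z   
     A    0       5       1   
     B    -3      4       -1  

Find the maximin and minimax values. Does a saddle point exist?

Maximin = 0, Minimax = 0, Saddle: True

Work:
Row minimums: [0, -3] → maximin = 0
Column maximums: [0, 5, 1] → minimax = 0
Saddle point exists! Game value = 0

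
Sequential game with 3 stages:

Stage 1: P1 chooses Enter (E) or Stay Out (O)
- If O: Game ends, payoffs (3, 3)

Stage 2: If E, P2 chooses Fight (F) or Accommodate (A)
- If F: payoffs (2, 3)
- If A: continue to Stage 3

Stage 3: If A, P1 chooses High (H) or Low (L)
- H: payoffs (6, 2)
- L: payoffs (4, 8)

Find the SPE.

SPE: (O, F, H); Outcome (3, 3)

Work:
Stage 3: P1 chooses H (6 vs 4)
Stage 2: P2: F->3, A->2 (anticipating H). Choose F
Stage 1: P1: O->3, E->2 (anticipating F, H). Choose O
SPE path: O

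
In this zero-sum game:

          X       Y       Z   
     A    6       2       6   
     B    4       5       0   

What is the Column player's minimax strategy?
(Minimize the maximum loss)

Column should play Y, value = 5

Work:
Column player minimizes Row's maximum payoff:
Column X: max payoff to Row = 6
Column Y: max payoff to Row = 5
Column Z: max payoff to Row = 6
Minimum is 5, achieved by column Y.
Minimax strategy: Y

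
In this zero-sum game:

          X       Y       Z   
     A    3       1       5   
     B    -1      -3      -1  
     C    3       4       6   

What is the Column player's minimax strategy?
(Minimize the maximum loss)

Column should play X, value = 3

Work:
Column player minimizes Row's maximum payoff:
Column X: max payoff to Row = 3
Column Y: max payoff to Row = 4
Column Z: max payoff to Row = 6
Minimum is 3, achieved by column X.
Minimax strategy: X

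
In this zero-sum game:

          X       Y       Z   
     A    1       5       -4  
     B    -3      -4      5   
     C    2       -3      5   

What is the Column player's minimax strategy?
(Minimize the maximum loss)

Column should play X, value = 2

Work:
Column player minimizes Row's maximum payoff:
Column X: max payoff to Row = 2
Column Y: max payoff to Row = 5
Column Z: max payoff to Row = 5
Minimum is 2, achieved by column X.
Minimax strategy: X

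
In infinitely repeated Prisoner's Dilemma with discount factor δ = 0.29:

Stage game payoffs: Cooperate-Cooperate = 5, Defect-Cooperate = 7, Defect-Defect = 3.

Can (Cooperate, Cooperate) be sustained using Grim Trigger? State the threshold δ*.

δ* = 0.5; since δ = 0.29 < 0.5, cooperation cannot be sustained

Work:
For Grim Trigger:
Cooperate forever: 5/(1-δ)
Defect then punished: 7 + 3·δ/(1-δ)
Need: 5/(1-δ) ≥ 7 + 3·δ/(1-δ)
Solving: δ ≥ (T-R)/(T-P) = (7-5)/(7-3) = 0.5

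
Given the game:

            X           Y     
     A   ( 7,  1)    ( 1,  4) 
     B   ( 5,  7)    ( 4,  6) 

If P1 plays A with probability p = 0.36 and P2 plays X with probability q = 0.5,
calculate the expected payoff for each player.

E[P1] = 4.32, E[P2] = 5.06

Work:
E[P1] = p·q·π₁(A,X) + p·(1-q)·π₁(A,Y) + (1-p)·q·π₁(B,X) + (1-p)·(1-q)·π₁(B,Y)
= 0.36·0.5·7 + 0.36·0.5·1 + 0.64·0.5·5 + 0.64·0.5·4
= 4.32

E[P2] = 5.06 (similar calculation)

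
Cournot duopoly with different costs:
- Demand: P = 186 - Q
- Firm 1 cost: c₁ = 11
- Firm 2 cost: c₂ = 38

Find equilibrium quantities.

q₁* = 67.33, q₂* = 40.33

Work:
Reaction: q₁ = (186 - 11 - q₂)/2
Reaction: q₂ = (186 - 38 - q₁)/2
Solve simultaneously:
q₁* = (186 - 2×11 + 38)/3 = 67.33
q₂* = (186 - 2×38 + 11)/3 = 40.33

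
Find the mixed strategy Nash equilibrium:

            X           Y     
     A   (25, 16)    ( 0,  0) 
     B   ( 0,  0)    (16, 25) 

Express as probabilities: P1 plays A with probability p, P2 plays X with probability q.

p = 0.6098, q = 0.3902

Work:
Find probabilities that make opponent indifferent:
P2 chooses q to make P1 indifferent between A and B
P1 chooses p to make P2 indifferent between X and Y
Mixed NE: P1 plays (A: 0.6098, B: 0.3902), P2 plays (X: 0.3902, Y: 0.6098)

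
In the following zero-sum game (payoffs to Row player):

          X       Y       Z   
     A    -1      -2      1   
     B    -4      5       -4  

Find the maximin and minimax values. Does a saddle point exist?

Maximin = -2, Minimax = -1, Saddle: False

Work:
Row minimums: [-2, -4] → maximin = -2
Column maximums: [-1, 5, 1] → minimax = -1
No saddle point (maximin ≠ minimax). Mixed strategy needed.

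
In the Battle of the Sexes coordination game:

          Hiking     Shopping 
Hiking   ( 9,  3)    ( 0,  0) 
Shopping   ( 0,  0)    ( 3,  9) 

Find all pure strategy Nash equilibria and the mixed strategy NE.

Pure NE: (Hiking, Hiking) and (Shopping, Shopping); Mixed NE: p = 0.75, q = 0.25

Work:
Check pure NE:
(Hiking, Hiking): (9, 3) - no unilateral deviation beneficial
(Shopping, Shopping): (3, 9) - no unilateral deviation beneficial
Mixed NE: P1 plays Hiking with p = 0.75, P2 plays Hiking with q = 0.25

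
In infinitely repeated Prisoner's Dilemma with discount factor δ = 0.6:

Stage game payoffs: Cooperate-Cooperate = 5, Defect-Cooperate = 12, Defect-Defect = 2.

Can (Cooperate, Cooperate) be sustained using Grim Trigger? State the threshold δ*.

δ* = 0.7; since δ = 0.6 < 0.7, cooperation cannot be sustained

Work:
For Grim Trigger:
Cooperate forever: 5/(1-δ)
Defect then punished: 12 + 2·δ/(1-δ)
Need: 5/(1-δ) ≥ 12 + 2·δ/(1-δ)
Solving: δ ≥ (T-R)/(T-P) = (12-5)/(12-2) = 0.7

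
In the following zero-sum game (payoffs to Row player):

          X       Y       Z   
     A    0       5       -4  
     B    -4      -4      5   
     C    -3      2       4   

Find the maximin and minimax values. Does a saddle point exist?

Maximin = -3, Minimax = 0, Saddle: False

Work:
Row minimums: [-4, -4, -3] → maximin = -3
Column maximums: [0, 5, 5] → minimax = 0
No saddle point (maximin ≠ minimax). Mixed strategy needed.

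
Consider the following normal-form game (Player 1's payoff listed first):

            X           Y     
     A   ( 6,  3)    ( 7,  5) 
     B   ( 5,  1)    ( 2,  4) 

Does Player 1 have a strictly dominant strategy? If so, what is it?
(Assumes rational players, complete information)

Yes, Player 1's strictly dominant strategy is A

Work:
A strategy strictly dominates another if it gives a strictly higher payoff against every opponent action. Compare each pair of P1's strategies column-by-column:
  A vs B: [6 vs 5, 7 vs 2] → A strictly dominates B
  B vs A: [5 vs 6, 2 vs 7] → B does not strictly dominate A (column X: 5 ≤ 6)
A strictly dominates every other strategy → strictly dominant.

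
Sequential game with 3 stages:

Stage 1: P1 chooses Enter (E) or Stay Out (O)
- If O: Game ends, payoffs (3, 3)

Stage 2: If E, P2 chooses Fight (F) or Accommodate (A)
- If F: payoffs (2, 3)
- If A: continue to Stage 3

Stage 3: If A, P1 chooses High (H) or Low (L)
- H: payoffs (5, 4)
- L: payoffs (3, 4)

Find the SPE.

SPE: (E, A, H); Outcome (5, 4)

Work:
Stage 3: P1 chooses H (5 vs 3)
Stage 2: P2: F->3, A->4 (anticipating H). Choose A
Stage 1: P1: O->3, E->5 (anticipating A, H). Choose E
SPE path: E -> A -> H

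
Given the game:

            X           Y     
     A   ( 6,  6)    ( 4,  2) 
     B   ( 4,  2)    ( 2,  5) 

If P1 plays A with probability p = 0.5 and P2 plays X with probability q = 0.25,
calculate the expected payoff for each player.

E[P1] = 3.5, E[P2] = 3.625

Work:
E[P1] = p·q·π₁(A,X) + p·(1-q)·π₁(A,Y) + (1-p)·q·π₁(B,X) + (1-p)·(1-q)·π₁(B,Y)
= 0.5·0.25·6 + 0.5·0.75·4 + 0.5·0.25·4 + 0.5·0.75·2
= 3.5

E[P2] = 3.625 (similar calculation)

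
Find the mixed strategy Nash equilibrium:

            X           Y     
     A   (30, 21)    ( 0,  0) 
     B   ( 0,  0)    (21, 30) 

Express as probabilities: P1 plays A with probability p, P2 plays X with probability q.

p = 0.5882, q = 0.4118

Work:
Find probabilities that make opponent indifferent:
P2 chooses q to make P1 indifferent between A and B
P1 chooses p to make P2 indifferent between X and Y
Mixed NE: P1 plays (A: 0.5882, B: 0.4118), P2 plays (X: 0.4118, Y: 0.5882)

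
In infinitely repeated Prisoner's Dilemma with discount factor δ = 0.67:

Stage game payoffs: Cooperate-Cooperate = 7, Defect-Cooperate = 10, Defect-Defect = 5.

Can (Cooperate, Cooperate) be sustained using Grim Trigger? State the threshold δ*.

δ* = 0.6; since δ = 0.67 ≥ 0.6, cooperation can be sustained

Work:
For Grim Trigger:
Cooperate forever: 7/(1-δ)
Defect then punished: 10 + 5·δ/(1-δ)
Need: 7/(1-δ) ≥ 10 + 5·δ/(1-δ)
Solving: δ ≥ (T-R)/(T-P) = (10-7)/(10-5) = 0.6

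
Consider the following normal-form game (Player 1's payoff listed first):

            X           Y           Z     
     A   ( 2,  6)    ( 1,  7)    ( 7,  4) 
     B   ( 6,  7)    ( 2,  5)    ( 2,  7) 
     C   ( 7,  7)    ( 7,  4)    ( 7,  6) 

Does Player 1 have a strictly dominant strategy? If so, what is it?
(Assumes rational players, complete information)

No strictly dominant strategy exists for Player 1

Work:
A strategy strictly dominates another if it gives a strictly higher payoff against every opponent action. Compare each pair of P1's strategies column-by-column:
  A vs B: [2 vs 6, 1 vs 2, 7 vs 2] → A does not strictly dominate B (column X: 2 ≤ 6)
  A vs C: [2 vs 7, 1 vs 7, 7 vs 7] → A does not strictly dominate C (column X: 2 ≤ 7)
  B vs A: [6 vs 2, 2 vs 1, 2 vs 7] → B does not strictly dominate A (column Z: 2 ≤ 7)
  B vs C: [6 vs 7, 2 vs 7, 2 vs 7] → B does not strictly dominate C (column X: 6 ≤ 7)
  C vs A: [7 vs 2, 7 vs 1, 7 vs 7] → C does not strictly dominate A (column Z: 7 ≤ 7)
  C vs B: [7 vs 6, 7 vs 2, 7 vs 2] → C strictly dominates B
No single strategy strictly dominates all others → no strictly dominant strategy.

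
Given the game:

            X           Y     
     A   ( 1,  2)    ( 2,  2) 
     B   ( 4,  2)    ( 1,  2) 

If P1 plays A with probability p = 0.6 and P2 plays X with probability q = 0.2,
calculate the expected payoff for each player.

E[P1] = 1.72, E[P2] = 2.0

Work:
E[P1] = p·q·π₁(A,X) + p·(1-q)·π₁(A,Y) + (1-p)·q·π₁(B,X) + (1-p)·(1-q)·π₁(B,Y)
= 0.6·0.2·1 + 0.6·0.8·2 + 0.4·0.2·4 + 0.4·0.8·1
= 1.72

E[P2] = 2.0 (similar calculation)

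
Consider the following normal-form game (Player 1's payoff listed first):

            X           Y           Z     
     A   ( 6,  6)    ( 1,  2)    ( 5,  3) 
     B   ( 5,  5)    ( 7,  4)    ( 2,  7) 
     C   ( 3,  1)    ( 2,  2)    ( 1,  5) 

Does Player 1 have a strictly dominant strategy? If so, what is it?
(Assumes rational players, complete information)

No strictly dominant strategy exists for Player 1

Work:
A strategy strictly dominates another if it gives a strictly higher payoff against every opponent action. Compare each pair of P1's strategies column-by-column:
  A vs B: [6 vs 5, 1 vs 7, 5 vs 2] → A does not strictly dominate B (column Y: 1 ≤ 7)
  A vs C: [6 vs 3, 1 vs 2, 5 vs 1] → A does not strictly dominate C (column Y: 1 ≤ 2)
  B vs A: [5 vs 6, 7 vs 1, 2 vs 5] → B does not strictly dominate A (column X: 5 ≤ 6)
  B vs C: [5 vs 3, 7 vs 2, 2 vs 1] → B strictly dominates C
  C vs A: [3 vs 6, 2 vs 1, 1 vs 5] → C does not strictly dominate A (column X: 3 ≤ 6)
  C vs B: [3 vs 5, 2 vs 7, 1 vs 2] → C does not strictly dominate B (column X: 3 ≤ 5)
No single strategy strictly dominates all others → no strictly dominant strategy.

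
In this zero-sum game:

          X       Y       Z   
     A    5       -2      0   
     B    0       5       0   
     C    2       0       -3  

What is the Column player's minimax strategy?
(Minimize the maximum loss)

Column should play Z, value = 0

Work:
Column player minimizes Row's maximum payoff:
Column X: max payoff to Row = 5
Column Y: max payoff to Row = 5
Column Z: max payoff to Row = 0
Minimum is 0, achieved by column Z.
Minimax strategy: Z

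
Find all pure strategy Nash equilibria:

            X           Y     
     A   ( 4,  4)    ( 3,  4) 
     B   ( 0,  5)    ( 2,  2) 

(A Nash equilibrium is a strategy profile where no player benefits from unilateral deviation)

Nash equilibrium: (A, X), (A, Y)

Work:
Best responses:
  P1 vs X: payoffs [4, 0] → best response A (payoff 4)
  P1 vs Y: payoffs [3, 2] → best response A (payoff 3)
  P2 vs A: payoffs [4, 4] → best response X/Y (payoff 4)
  P2 vs B: payoffs [5, 2] → best response X (payoff 5)
Mutual best responses: (A,X), (A,Y) → Nash equilibria.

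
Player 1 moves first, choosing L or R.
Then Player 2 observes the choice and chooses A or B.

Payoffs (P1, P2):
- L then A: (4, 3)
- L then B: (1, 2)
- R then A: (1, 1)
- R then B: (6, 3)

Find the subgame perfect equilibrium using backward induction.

P1 plays R, P2 plays A after L and B after R; Payoff (6, 3)

Work:
Backward induction:
After L: P2 chooses A → P1 gets 4
After R: P2 chooses B → P1 gets 6
P1 chooses R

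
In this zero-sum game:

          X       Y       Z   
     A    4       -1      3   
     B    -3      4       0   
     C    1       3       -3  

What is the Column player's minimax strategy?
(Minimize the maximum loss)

Column should play Z, value = 3

Work:
Column player minimizes Row's maximum payoff:
Column X: max payoff to Row = 4
Column Y: max payoff to Row = 4
Column Z: max payoff to Row = 3
Minimum is 3, achieved by column Z.
Minimax strategy: Z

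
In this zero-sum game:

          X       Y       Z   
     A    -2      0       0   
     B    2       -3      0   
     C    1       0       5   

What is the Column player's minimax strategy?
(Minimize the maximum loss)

Column should play Y, value = 0

Work:
Column player minimizes Row's maximum payoff:
Column X: max payoff to Row = 2
Column Y: max payoff to Row = 0
Column Z: max payoff to Row = 5
Minimum is 0, achieved by column Y.
Minimax strategy: Y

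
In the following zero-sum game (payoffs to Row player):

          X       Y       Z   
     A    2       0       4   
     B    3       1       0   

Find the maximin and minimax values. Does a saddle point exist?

Maximin = 0, Minimax = 1, Saddle: False

Work:
Row minimums: [0, 0] → maximin = 0
Column maximums: [3, 1, 4] → minimax = 1
No saddle point (maximin ≠ minimax). Mixed strategy needed.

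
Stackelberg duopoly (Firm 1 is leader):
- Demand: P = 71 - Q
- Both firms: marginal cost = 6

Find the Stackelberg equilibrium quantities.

q₁* (leader) = 32.5, q₂* (follower) = 16.25

Work:
Follower's reaction: q₂ = (a - c - q₁)/2
Leader substitutes: π₁ = q₁·(a - q₁ - (a-c-q₁)/2 - c)
FOC: q₁* = (71 - 6)/2 = 32.50
Then: q₂* = (71 - 6 - 32.5)/2 = 16.25
Leader has first-mover advantage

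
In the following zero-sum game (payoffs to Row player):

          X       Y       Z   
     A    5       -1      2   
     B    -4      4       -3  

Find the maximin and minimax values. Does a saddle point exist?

Maximin = -1, Minimax = 2, Saddle: False

Work:
Row minimums: [-1, -4] → maximin = -1
Column maximums: [5, 4, 2] → minimax = 2
No saddle point (maximin ≠ minimax). Mixed strategy needed.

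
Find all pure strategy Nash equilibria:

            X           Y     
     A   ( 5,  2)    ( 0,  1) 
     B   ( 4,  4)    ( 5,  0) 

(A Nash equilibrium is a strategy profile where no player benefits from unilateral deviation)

Nash equilibrium: (A, X)

Work:
Best responses:
  P1 vs X: payoffs [5, 4] → best response A (payoff 5)
  P1 vs Y: payoffs [0, 5] → best response B (payoff 5)
  P2 vs A: payoffs [2, 1] → best response X (payoff 2)
  P2 vs B: payoffs [4, 0] → best response X (payoff 4)
Mutual best responses: (A,X) → Nash equilibria.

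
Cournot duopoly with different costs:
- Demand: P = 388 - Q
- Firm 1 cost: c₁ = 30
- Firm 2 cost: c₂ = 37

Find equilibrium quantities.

q₁* = 121.67, q₂* = 114.67

Work:
Reaction: q₁ = (388 - 30 - q₂)/2
Reaction: q₂ = (388 - 37 - q₁)/2
Solve simultaneously:
q₁* = (388 - 2×30 + 37)/3 = 121.67
q₂* = (388 - 2×37 + 30)/3 = 114.67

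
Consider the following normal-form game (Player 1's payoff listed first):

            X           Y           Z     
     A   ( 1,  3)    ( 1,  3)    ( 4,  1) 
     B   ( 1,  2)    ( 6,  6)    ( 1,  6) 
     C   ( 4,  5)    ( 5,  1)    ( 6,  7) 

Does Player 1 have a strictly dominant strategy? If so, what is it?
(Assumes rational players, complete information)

No strictly dominant strategy exists for Player 1

Work:
A strategy strictly dominates another if it gives a strictly higher payoff against every opponent action. Compare each pair of P1's strategies column-by-column:
  A vs B: [1 vs 1, 1 vs 6, 4 vs 1] → A does not strictly dominate B (column X: 1 ≤ 1)
  A vs C: [1 vs 4, 1 vs 5, 4 vs 6] → A does not strictly dominate C (column X: 1 ≤ 4)
  B vs A: [1 vs 1, 6 vs 1, 1 vs 4] → B does not strictly dominate A (column X: 1 ≤ 1)
  B vs C: [1 vs 4, 6 vs 5, 1 vs 6] → B does not strictly dominate C (column X: 1 ≤ 4)
  C vs A: [4 vs 1, 5 vs 1, 6 vs 4] → C strictly dominates A
  C vs B: [4 vs 1, 5 vs 6, 6 vs 1] → C does not strictly dominate B (column Y: 5 ≤ 6)
No single strategy strictly dominates all others → no strictly dominant strategy.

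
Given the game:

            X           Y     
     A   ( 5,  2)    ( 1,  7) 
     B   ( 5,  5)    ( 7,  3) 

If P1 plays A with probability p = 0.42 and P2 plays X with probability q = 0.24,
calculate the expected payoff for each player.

E[P1] = 4.6048, E[P2] = 4.4544

Work:
E[P1] = p·q·π₁(A,X) + p·(1-q)·π₁(A,Y) + (1-p)·q·π₁(B,X) + (1-p)·(1-q)·π₁(B,Y)
= 0.42·0.24·5 + 0.42·0.76·1 + 0.58·0.24·5 + 0.58·0.76·7
= 4.6048

E[P2] = 4.4544 (similar calculation)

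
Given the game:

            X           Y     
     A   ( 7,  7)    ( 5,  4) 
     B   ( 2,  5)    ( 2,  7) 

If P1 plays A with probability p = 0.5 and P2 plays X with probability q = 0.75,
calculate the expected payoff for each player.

E[P1] = 4.25, E[P2] = 5.875

Work:
E[P1] = p·q·π₁(A,X) + p·(1-q)·π₁(A,Y) + (1-p)·q·π₁(B,X) + (1-p)·(1-q)·π₁(B,Y)
= 0.5·0.75·7 + 0.5·0.25·5 + 0.5·0.75·2 + 0.5·0.25·2
= 4.25

E[P2] = 5.875 (similar calculation)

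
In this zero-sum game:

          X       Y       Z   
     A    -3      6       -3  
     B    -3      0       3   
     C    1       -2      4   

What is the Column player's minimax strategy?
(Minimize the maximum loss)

Column should play X, value = 1

Work:
Column player minimizes Row's maximum payoff:
Column X: max payoff to Row = 1
Column Y: max payoff to Row = 6
Column Z: max payoff to Row = 4
Minimum is 1, achieved by column X.
Minimax strategy: X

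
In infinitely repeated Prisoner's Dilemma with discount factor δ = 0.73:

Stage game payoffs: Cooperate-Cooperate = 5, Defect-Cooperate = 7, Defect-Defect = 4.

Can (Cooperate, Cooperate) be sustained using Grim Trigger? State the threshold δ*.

δ* = 0.6667; since δ = 0.73 ≥ 0.6667, cooperation can be sustained

Work:
For Grim Trigger:
Cooperate forever: 5/(1-δ)
Defect then punished: 7 + 4·δ/(1-δ)
Need: 5/(1-δ) ≥ 7 + 4·δ/(1-δ)
Solving: δ ≥ (T-R)/(T-P) = (7-5)/(7-4) = 0.6667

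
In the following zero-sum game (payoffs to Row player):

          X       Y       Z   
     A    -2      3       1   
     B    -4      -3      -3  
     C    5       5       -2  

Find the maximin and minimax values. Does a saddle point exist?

Maximin = -2, Minimax = 1, Saddle: False

Work:
Row minimums: [-2, -4, -2] → maximin = -2
Column maximums: [5, 5, 1] → minimax = 1
No saddle point (maximin ≠ minimax). Mixed strategy needed.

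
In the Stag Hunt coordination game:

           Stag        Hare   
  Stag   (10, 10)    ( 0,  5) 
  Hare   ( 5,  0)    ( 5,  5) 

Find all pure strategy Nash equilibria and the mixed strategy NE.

Pure NE: (Stag, Stag) and (Hare, Hare); Mixed NE: p = 0.5, q = 0.5

Work:
Check pure NE:
(Stag, Stag): (10, 10) - no unilateral deviation beneficial
(Hare, Hare): (5, 5) - no unilateral deviation beneficial
Mixed NE: P1 plays Stag with p = 0.5, P2 plays Stag with q = 0.5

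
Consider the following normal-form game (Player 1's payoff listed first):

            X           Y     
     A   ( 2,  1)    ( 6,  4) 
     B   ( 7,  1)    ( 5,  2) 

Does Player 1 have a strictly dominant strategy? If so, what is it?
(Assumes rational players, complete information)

No strictly dominant strategy exists for Player 1

Work:
A strategy strictly dominates another if it gives a strictly higher payoff against every opponent action. Compare each pair of P1's strategies column-by-column:
  A vs B: [2 vs 7, 6 vs 5] → A does not strictly dominate B (column X: 2 ≤ 7)
  B vs A: [7 vs 2, 5 vs 6] → B does not strictly dominate A (column Y: 5 ≤ 6)
No single strategy strictly dominates all others → no strictly dominant strategy.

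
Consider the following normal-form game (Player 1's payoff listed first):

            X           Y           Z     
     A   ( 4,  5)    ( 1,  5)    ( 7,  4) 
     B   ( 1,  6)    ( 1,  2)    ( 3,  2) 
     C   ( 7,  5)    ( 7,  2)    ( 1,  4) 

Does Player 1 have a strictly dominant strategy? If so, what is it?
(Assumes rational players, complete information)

No strictly dominant strategy exists for Player 1

Work:
A strategy strictly dominates another if it gives a strictly higher payoff against every opponent action. Compare each pair of P1's strategies column-by-column:
  A vs B: [4 vs 1, 1 vs 1, 7 vs 3] → A does not strictly dominate B (column Y: 1 ≤ 1)
  A vs C: [4 vs 7, 1 vs 7, 7 vs 1] → A does not strictly dominate C (column X: 4 ≤ 7)
  B vs A: [1 vs 4, 1 vs 1, 3 vs 7] → B does not strictly dominate A (column X: 1 ≤ 4)
  B vs C: [1 vs 7, 1 vs 7, 3 vs 1] → B does not strictly dominate C (column X: 1 ≤ 7)
  C vs A: [7 vs 4, 7 vs 1, 1 vs 7] → C does not strictly dominate A (column Z: 1 ≤ 7)
  C vs B: [7 vs 1, 7 vs 1, 1 vs 3] → C does not strictly dominate B (column Z: 1 ≤ 3)
No single strategy strictly dominates all others → no strictly dominant strategy.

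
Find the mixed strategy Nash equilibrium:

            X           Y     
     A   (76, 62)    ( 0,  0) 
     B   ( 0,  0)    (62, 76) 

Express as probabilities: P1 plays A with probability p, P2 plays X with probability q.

p = 0.5507, q = 0.4493

Work:
Find probabilities that make opponent indifferent:
P2 chooses q to make P1 indifferent between A and B
P1 chooses p to make P2 indifferent between X and Y
Mixed NE: P1 plays (A: 0.5507, B: 0.4493), P2 plays (X: 0.4493, Y: 0.5507)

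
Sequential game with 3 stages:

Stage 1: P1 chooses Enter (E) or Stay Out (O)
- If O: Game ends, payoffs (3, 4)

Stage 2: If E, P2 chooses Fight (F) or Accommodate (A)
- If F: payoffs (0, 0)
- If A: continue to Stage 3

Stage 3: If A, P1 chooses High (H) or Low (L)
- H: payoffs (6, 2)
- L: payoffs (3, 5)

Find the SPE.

SPE: (E, A, H); Outcome (6, 2)

Work:
Stage 3: P1 chooses H (6 vs 3)
Stage 2: P2: F->0, A->2 (anticipating H). Choose A
Stage 1: P1: O->3, E->6 (anticipating A, H). Choose E
SPE path: E -> A -> H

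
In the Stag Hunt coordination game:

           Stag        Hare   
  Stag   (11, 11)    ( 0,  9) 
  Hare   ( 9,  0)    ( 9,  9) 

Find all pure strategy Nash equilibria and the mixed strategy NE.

Pure NE: (Stag, Stag) and (Hare, Hare); Mixed NE: p = 0.8182, q = 0.8182

Work:
Check pure NE:
(Stag, Stag): (11, 11) - no unilateral deviation beneficial
(Hare, Hare): (9, 9) - no unilateral deviation beneficial
Mixed NE: P1 plays Stag with p = 0.8182, P2 plays Stag with q = 0.8182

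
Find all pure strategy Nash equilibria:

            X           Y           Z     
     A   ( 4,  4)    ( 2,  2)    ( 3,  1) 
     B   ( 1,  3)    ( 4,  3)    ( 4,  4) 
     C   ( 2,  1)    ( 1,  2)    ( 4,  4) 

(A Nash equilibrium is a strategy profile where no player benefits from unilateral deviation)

Nash equilibrium: (A, X), (B, Z), (C, Z)

Work:
Best responses:
  P1 vs X: payoffs [4, 1, 2] → best response A (payoff 4)
  P1 vs Y: payoffs [2, 4, 1] → best response B (payoff 4)
  P1 vs Z: payoffs [3, 4, 4] → best response B/C (payoff 4)
  P2 vs A: payoffs [4, 2, 1] → best response X (payoff 4)
  P2 vs B: payoffs [3, 3, 4] → best response Z (payoff 4)
  P2 vs C: payoffs [1, 2, 4] → best response Z (payoff 4)
Mutual best responses: (A,X), (B,Z), (C,Z) → Nash equilibria.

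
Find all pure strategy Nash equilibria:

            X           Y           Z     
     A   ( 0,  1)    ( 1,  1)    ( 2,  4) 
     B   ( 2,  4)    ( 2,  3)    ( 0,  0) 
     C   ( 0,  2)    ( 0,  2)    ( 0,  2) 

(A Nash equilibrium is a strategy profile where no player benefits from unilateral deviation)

Nash equilibrium: (A, Z), (B, X)

Work:
Best responses:
  P1 vs X: payoffs [0, 2, 0] → best response B (payoff 2)
  P1 vs Y: payoffs [1, 2, 0] → best response B (payoff 2)
  P1 vs Z: payoffs [2, 0, 0] → best response A (payoff 2)
  P2 vs A: payoffs [1, 1, 4] → best response Z (payoff 4)
  P2 vs B: payoffs [4, 3, 0] → best response X (payoff 4)
  P2 vs C: payoffs [2, 2, 2] → best response X/Y/Z (payoff 2)
Mutual best responses: (A,Z), (B,X) → Nash equilibria.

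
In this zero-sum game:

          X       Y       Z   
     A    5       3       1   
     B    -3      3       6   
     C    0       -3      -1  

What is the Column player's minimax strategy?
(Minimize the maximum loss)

Column should play Y, value = 3

Work:
Column player minimizes Row's maximum payoff:
Column X: max payoff to Row = 5
Column Y: max payoff to Row = 3
Column Z: max payoff to Row = 6
Minimum is 3, achieved by column Y.
Minimax strategy: Y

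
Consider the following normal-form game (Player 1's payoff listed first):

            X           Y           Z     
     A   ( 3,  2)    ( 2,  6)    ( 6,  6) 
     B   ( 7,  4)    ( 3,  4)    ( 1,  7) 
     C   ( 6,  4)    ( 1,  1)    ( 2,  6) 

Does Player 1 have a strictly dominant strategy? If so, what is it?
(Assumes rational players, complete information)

No strictly dominant strategy exists for Player 1

Work:
A strategy strictly dominates another if it gives a strictly higher payoff against every opponent action. Compare each pair of P1's strategies column-by-column:
  A vs B: [3 vs 7, 2 vs 3, 6 vs 1] → A does not strictly dominate B (column X: 3 ≤ 7)
  A vs C: [3 vs 6, 2 vs 1, 6 vs 2] → A does not strictly dominate C (column X: 3 ≤ 6)
  B vs A: [7 vs 3, 3 vs 2, 1 vs 6] → B does not strictly dominate A (column Z: 1 ≤ 6)
  B vs C: [7 vs 6, 3 vs 1, 1 vs 2] → B does not strictly dominate C (column Z: 1 ≤ 2)
  C vs A: [6 vs 3, 1 vs 2, 2 vs 6] → C does not strictly dominate A (column Y: 1 ≤ 2)
  C vs B: [6 vs 7, 1 vs 3, 2 vs 1] → C does not strictly dominate B (column X: 6 ≤ 7)
No single strategy strictly dominates all others → no strictly dominant strategy.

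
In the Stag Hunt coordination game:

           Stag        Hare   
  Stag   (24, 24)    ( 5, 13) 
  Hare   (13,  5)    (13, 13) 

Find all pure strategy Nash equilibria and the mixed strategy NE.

Pure NE: (Stag, Stag) and (Hare, Hare); Mixed NE: p = 0.4211, q = 0.4211

Work:
Check pure NE:
(Stag, Stag): (24, 24) - no unilateral deviation beneficial
(Hare, Hare): (13, 13) - no unilateral deviation beneficial
Mixed NE: P1 plays Stag with p = 0.4211, P2 plays Stag with q = 0.4211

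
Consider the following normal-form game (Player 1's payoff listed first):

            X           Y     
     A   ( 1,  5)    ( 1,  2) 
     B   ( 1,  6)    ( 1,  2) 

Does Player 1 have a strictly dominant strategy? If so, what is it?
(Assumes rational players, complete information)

No strictly dominant strategy exists for Player 1

Work:
A strategy strictly dominates another if it gives a strictly higher payoff against every opponent action. Compare each pair of P1's strategies column-by-column:
  A vs B: [1 vs 1, 1 vs 1] → A does not strictly dominate B (column X: 1 ≤ 1)
  B vs A: [1 vs 1, 1 vs 1] → B does not strictly dominate A (column X: 1 ≤ 1)
No single strategy strictly dominates all others → no strictly dominant strategy.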